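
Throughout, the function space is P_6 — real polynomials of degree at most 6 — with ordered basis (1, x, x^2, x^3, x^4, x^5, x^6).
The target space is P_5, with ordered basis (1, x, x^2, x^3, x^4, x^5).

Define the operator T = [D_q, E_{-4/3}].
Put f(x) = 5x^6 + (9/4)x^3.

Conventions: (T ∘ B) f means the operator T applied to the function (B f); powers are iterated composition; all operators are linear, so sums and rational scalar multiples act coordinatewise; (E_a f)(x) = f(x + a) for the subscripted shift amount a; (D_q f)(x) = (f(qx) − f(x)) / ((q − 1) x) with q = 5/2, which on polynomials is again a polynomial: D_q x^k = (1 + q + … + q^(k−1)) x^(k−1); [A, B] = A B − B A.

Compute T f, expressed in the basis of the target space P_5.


E_{-4/3} f = 5x^6 - 40x^5 + (400/3)x^4 - (25357/108)x^3 + (6157/27)x^2 - (9268/81)x + 16592/729
D_q E_{-4/3} f = (25935/32)x^5 - (5155/2)x^4 + (10150/3)x^3 - (329641/144)x^2 + (43099/54)x - 9268/81
D_q f = (25935/32)x^5 + (351/16)x^2
E_{-4/3} D_q f = (25935/32)x^5 - (43225/8)x^4 + (43225/3)x^3 - (2763241/144)x^2 + (688441/54)x - 273481/81
[D_q, E_{-4/3}] f = (22605/8)x^4 - 11025x^3 + 16900x^2 - (107557/9)x + 29357/9

g(x) = (22605/8)x^4 - 11025x^3 + 16900x^2 - (107557/9)x + 29357/9


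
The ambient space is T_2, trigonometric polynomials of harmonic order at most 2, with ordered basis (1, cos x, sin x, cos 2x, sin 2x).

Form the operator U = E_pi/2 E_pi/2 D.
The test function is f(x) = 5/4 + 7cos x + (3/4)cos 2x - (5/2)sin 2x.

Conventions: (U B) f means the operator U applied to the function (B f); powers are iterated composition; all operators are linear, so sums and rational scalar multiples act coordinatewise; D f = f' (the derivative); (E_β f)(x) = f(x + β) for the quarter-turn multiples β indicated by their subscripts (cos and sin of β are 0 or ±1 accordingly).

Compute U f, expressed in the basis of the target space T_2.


the image equals g(x) = 7sin x - 5cos 2x - (3/2)sin 2x

D f = -7sin x - 5cos 2x - (3/2)sin 2x
E_pi/2 D f = -7cos x + 5cos 2x + (3/2)sin 2x
E_pi/2 (E_pi/2 D) f = 7sin x - 5cos 2x - (3/2)sin 2x


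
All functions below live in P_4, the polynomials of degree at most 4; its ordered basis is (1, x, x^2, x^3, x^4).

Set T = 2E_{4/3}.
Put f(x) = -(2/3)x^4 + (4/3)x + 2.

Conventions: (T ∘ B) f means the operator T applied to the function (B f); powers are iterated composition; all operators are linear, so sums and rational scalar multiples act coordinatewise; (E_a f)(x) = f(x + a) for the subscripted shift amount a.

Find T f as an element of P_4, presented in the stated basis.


E_{4/3} f = -(2/3)x^4 - (32/9)x^3 - (64/9)x^2 - (404/81)x + 406/243
(2E_{4/3}) f = -(4/3)x^4 - (64/9)x^3 - (128/9)x^2 - (808/81)x + 812/243

g(x) = -(4/3)x^4 - (64/9)x^3 - (128/9)x^2 - (808/81)x + 812/243


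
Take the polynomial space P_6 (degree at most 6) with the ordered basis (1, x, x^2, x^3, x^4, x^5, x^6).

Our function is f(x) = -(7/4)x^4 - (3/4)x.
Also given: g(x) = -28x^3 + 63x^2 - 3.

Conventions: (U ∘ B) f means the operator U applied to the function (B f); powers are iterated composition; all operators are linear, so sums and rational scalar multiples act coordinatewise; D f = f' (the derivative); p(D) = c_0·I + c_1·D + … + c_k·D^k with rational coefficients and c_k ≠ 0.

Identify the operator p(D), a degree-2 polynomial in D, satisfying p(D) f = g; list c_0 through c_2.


D^0 f = -(7/4)x^4 - (3/4)x
D^1 f = -7x^3 - 3/4
D^2 f = -21x^2
matching coefficients of g against c_0 f + c_1 Df + … from the top degree down determines the c_i
solution: c_0 = 0, c_1 = 4, c_2 = -3

c_0 = 0, c_1 = 4, c_2 = -3


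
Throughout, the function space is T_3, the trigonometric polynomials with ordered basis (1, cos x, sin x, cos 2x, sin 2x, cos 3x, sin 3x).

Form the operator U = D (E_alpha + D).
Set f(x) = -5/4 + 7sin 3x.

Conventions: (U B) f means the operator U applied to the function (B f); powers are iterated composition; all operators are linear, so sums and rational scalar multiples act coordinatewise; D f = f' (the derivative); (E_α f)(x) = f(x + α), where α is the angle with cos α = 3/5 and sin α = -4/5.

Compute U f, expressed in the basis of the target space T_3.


the result is g(x) = -(2457/125)cos 3x - (6951/125)sin 3x

E_alpha f = -5/4 - (308/125)cos 3x - (819/125)sin 3x
D f = 21cos 3x
(E_alpha + D) f = -5/4 + (2317/125)cos 3x - (819/125)sin 3x
D (E_alpha + D) f = -(2457/125)cos 3x - (6951/125)sin 3x


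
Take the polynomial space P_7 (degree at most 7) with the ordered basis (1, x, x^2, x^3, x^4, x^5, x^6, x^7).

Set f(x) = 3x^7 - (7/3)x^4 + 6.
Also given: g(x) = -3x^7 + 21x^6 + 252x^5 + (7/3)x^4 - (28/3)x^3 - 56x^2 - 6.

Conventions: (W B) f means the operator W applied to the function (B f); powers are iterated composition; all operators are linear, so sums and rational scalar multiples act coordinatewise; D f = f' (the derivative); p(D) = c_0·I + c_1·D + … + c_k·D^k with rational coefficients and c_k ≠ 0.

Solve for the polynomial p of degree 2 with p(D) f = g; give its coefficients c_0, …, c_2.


p(D) = -I + D + 2·D^2, i.e. c_0 = -1, c_1 = 1, c_2 = 2

D^0 f = 3x^7 - (7/3)x^4 + 6
D^1 f = 21x^6 - (28/3)x^3
D^2 f = 126x^5 - 28x^2
matching coefficients of g against c_0 f + c_1 Df + … from the top degree down determines the c_i
solution: c_0 = -1, c_1 = 1, c_2 = 2


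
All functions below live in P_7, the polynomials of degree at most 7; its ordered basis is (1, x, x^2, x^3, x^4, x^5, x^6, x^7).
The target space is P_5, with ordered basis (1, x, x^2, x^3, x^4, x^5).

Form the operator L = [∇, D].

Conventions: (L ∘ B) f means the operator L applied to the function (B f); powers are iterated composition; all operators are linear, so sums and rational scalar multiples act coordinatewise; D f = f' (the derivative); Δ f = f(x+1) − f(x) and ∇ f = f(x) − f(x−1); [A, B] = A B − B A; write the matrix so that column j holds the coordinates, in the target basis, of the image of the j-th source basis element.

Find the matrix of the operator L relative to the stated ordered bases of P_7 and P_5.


image of 1: 0
image of x: 0
image of x^2: 0
image of x^3: 0
image of x^4: 0
image of x^5: 0
image of x^6: 0
image of x^7: 0
each image's coordinates form column j of the matrix

the matrix is [[0, 0, 0, 0, 0, 0, 0, 0]; [0, 0, 0, 0, 0, 0, 0, 0]; [0, 0, 0, 0, 0, 0, 0, 0]; [0, 0, 0, 0, 0, 0, 0, 0]; [0, 0, 0, 0, 0, 0, 0, 0]; [0, 0, 0, 0, 0, 0, 0, 0]] (rows listed top to bottom)


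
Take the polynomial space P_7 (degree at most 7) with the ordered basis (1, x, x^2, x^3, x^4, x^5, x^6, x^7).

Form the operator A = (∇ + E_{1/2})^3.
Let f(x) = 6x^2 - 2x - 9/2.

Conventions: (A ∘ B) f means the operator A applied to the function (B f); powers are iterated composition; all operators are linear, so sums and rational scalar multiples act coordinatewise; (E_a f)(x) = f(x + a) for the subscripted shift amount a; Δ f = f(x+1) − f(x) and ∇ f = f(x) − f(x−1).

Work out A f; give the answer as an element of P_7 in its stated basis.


the image equals g(x) = 6x^2 + 52x + 54

∇ f = 12x - 8
E_{1/2} f = 6x^2 + 4x - 4
(∇ + E_{1/2}) f = 6x^2 + 16x - 12
∇ (∇ + E_{1/2}) f = 12x + 10
E_{1/2} (∇ + E_{1/2}) f = 6x^2 + 22x - 5/2
(∇ + E_{1/2}) (∇ + E_{1/2}) f = 6x^2 + 34x + 15/2
∇ (∇ + E_{1/2}) (∇ + E_{1/2}) f = 12x + 28
E_{1/2} (∇ + E_{1/2}) (∇ + E_{1/2}) f = 6x^2 + 40x + 26
(∇ + E_{1/2}) (∇ + E_{1/2}) (∇ + E_{1/2}) f = 6x^2 + 52x + 54


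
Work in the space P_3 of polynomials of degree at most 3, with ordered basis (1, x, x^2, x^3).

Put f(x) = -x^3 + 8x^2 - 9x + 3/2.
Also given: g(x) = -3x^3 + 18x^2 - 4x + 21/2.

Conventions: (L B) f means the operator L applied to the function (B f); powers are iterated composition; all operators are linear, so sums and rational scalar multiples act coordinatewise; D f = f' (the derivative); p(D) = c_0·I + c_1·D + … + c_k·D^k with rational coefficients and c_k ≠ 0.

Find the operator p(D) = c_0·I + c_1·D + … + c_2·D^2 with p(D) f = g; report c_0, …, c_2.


D^0 f = -x^3 + 8x^2 - 9x + 3/2
D^1 f = -3x^2 + 16x - 9
D^2 f = -6x + 16
matching coefficients of g against c_0 f + c_1 Df + … from the top degree down determines the c_i
solution: c_0 = 3, c_1 = 2, c_2 = 3/2

c_0 = 3, c_1 = 2, c_2 = 3/2


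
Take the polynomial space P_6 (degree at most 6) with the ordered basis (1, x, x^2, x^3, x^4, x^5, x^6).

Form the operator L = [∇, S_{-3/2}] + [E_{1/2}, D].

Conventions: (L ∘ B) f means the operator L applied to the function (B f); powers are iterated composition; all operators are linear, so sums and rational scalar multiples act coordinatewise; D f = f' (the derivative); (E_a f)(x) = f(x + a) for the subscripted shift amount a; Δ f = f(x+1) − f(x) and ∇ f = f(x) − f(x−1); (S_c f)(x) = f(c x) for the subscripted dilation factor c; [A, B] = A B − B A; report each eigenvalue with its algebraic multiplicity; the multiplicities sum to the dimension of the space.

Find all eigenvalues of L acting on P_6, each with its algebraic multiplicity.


λ = 0 (multiplicity 7)

image of 1: 0
image of x: -5/2
image of x^2: (15/2)x - 5/4
image of x^3: -(135/8)x^2 + (45/8)x - 35/8
image of x^4: (135/4)x^3 - (135/8)x^2 + (105/4)x - 65/16
image of x^5: -(2025/32)x^4 + (675/16)x^3 - (1575/16)x^2 + (975/32)x - 275/32
image of x^6: (3645/32)x^5 - (6075/64)x^4 + (4725/16)x^3 - (8775/64)x^2 + (2475/32)x - 665/64
the matrix is upper triangular; its diagonal is (0, 0, 0, 0, 0, 0, 0)
for a triangular matrix the eigenvalues are the diagonal entries, with algebraic multiplicity their repetition count


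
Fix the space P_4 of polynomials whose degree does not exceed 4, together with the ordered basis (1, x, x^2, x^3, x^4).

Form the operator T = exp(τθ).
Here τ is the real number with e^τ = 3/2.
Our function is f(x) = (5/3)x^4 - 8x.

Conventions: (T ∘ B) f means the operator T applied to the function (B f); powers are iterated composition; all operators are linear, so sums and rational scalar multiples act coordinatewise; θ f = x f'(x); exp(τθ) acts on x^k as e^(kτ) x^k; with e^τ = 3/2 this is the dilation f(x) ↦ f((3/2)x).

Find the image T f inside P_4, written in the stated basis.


g(x) = (135/16)x^4 - 12x

exp(τθ) x^k = e^(kτ) x^k; with e^τ = 3/2 this sends x^k to (3/2)^k x^k
x ↦ 3/2 x
x^4 ↦ 81/16 x^4
applying this coordinatewise to f: exp(τθ) f = (135/16)x^4 - 12x


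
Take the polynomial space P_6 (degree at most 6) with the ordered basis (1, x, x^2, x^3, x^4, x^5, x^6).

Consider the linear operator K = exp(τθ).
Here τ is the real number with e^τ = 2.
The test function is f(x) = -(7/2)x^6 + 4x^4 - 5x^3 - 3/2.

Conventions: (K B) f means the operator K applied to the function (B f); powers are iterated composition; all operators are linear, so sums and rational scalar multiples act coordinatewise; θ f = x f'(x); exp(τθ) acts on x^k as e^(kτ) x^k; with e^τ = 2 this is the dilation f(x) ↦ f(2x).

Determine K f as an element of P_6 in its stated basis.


exp(τθ) x^k = e^(kτ) x^k; with e^τ = 2 this sends x^k to 2^k x^k
x^3 ↦ 8 x^3
x^4 ↦ 16 x^4
x^6 ↦ 64 x^6
applying this coordinatewise to f: exp(τθ) f = -224x^6 + 64x^4 - 40x^3 - 3/2

the image equals g(x) = -224x^6 + 64x^4 - 40x^3 - 3/2


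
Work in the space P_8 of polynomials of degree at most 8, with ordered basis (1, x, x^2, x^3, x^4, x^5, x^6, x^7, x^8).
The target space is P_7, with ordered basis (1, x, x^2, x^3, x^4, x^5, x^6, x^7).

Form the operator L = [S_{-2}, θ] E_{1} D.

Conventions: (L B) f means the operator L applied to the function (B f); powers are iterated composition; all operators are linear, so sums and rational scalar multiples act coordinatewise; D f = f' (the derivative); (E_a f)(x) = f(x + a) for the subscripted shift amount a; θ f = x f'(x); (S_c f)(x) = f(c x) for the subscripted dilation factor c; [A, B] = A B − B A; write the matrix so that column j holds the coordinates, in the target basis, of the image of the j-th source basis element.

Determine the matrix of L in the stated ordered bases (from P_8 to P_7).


image of 1: 0
image of x: 0
image of x^2: 0
image of x^3: 0
image of x^4: 0
image of x^5: 0
image of x^6: 0
image of x^7: 0
image of x^8: 0
each image's coordinates form column j of the matrix

the matrix is [[0, 0, 0, 0, 0, 0, 0, 0, 0]; [0, 0, 0, 0, 0, 0, 0, 0, 0]; [0, 0, 0, 0, 0, 0, 0, 0, 0]; [0, 0, 0, 0, 0, 0, 0, 0, 0]; [0, 0, 0, 0, 0, 0, 0, 0, 0]; [0, 0, 0, 0, 0, 0, 0, 0, 0]; [0, 0, 0, 0, 0, 0, 0, 0, 0]; [0, 0, 0, 0, 0, 0, 0, 0, 0]] (rows listed top to bottom)


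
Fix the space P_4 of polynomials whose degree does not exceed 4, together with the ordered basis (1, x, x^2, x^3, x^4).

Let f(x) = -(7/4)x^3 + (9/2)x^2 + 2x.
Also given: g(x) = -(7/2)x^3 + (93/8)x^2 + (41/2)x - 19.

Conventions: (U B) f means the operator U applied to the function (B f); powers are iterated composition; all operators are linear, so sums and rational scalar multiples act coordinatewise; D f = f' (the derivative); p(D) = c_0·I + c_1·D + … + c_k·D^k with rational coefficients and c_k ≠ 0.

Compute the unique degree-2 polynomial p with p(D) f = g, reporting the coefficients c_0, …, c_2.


p(D) = 2·I − (1/2)·D − 2·D^2, i.e. c_0 = 2, c_1 = -1/2, c_2 = -2

D^0 f = -(7/4)x^3 + (9/2)x^2 + 2x
D^1 f = -(21/4)x^2 + 9x + 2
D^2 f = -(21/2)x + 9
matching coefficients of g against c_0 f + c_1 Df + … from the top degree down determines the c_i
solution: c_0 = 2, c_1 = -1/2, c_2 = -2


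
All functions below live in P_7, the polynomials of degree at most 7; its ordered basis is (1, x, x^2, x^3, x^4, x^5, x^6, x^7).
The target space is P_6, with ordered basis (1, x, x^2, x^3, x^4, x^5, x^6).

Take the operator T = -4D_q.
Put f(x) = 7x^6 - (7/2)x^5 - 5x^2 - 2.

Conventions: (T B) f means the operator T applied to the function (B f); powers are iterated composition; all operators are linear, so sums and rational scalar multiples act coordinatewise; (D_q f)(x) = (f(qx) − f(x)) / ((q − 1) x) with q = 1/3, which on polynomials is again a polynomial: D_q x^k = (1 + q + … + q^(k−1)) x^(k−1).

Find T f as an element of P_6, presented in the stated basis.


D_q f = (2548/243)x^5 - (847/162)x^4 - (20/3)x
(-4D_q) f = -(10192/243)x^5 + (1694/81)x^4 + (80/3)x

g(x) = -(10192/243)x^5 + (1694/81)x^4 + (80/3)x


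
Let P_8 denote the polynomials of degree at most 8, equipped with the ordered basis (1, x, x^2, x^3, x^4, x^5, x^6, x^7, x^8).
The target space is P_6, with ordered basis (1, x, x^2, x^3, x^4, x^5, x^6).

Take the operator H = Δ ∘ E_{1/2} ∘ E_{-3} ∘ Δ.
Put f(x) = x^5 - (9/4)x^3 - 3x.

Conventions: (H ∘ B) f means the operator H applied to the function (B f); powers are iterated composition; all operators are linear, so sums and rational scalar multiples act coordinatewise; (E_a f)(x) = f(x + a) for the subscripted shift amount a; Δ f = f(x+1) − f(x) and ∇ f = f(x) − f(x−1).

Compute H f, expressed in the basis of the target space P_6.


the result is g(x) = 20x^3 - 90x^2 + (263/2)x - 249/4

Δ f = 5x^4 + 10x^3 + (13/4)x^2 - (7/4)x - 17/4
E_{-3} Δ f = 5x^4 - 50x^3 + (733/4)x^2 - (1165/4)x + 661/4
E_{1/2} E_{-3} Δ f = 5x^4 - 40x^3 + (463/4)x^2 - 143x + 119/2
Δ E_{1/2} E_{-3} Δ f = 20x^3 - 90x^2 + (263/2)x - 249/4


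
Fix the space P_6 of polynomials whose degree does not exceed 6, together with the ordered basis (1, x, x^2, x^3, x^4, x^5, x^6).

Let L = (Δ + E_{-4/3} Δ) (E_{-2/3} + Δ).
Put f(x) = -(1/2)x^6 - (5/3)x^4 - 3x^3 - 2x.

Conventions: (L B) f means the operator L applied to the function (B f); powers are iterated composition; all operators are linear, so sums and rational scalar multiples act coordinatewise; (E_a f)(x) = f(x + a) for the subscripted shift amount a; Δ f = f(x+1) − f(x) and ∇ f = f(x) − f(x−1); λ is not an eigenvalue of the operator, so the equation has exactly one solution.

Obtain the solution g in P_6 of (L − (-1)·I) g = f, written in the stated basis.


g(x) = -(1/2)x^6 + 6x^5 - (170/3)x^4 + (1571/3)x^3 - (32213/9)x^2 + (430466/27)x - 320881/9

write g with unknown coordinates in the stated basis and equate coefficients in (L − (-1)·I) g = f
solving from the highest basis element down gives g = -(1/2)x^6 + 6x^5 - (170/3)x^4 + (1571/3)x^3 - (32213/9)x^2 + (430466/27)x - 320881/9
check: L g = -6x^5 + 55x^4 - (1580/3)x^3 + (32213/9)x^2 - (430520/27)x + 320881/9
so L g − (-1)·g = -(1/2)x^6 - (5/3)x^4 - 3x^3 - 2x = f ✓


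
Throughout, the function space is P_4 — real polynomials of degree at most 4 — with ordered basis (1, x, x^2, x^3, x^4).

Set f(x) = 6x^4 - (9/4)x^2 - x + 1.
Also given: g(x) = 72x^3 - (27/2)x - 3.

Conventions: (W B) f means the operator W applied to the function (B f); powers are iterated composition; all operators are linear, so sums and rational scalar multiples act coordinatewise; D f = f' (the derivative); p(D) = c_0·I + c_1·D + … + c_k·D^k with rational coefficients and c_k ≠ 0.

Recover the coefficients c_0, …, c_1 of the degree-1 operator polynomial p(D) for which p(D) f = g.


p(D) = 3·D, i.e. c_0 = 0, c_1 = 3

D^0 f = 6x^4 - (9/4)x^2 - x + 1
D^1 f = 24x^3 - (9/2)x - 1
matching coefficients of g against c_0 f + c_1 Df + … from the top degree down determines the c_i
solution: c_0 = 0, c_1 = 3


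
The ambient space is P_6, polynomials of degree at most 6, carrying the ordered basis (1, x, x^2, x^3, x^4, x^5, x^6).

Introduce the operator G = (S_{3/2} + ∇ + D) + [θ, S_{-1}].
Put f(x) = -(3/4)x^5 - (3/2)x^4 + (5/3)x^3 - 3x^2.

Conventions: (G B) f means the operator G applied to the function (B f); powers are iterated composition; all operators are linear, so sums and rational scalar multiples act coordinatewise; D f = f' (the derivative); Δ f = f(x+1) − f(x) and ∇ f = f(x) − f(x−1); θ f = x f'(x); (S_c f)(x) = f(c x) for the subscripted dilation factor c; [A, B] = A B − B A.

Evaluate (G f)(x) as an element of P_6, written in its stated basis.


S_{3/2} f = -(729/128)x^5 - (243/32)x^4 + (45/8)x^3 - (27/4)x^2
∇ f = -(15/4)x^4 + (3/2)x^3 + (13/2)x^2 - (53/4)x + 65/12
D f = -(15/4)x^4 - 6x^3 + 5x^2 - 6x
(S_{3/2} + ∇ + D) f = -(729/128)x^5 - (483/32)x^4 + (9/8)x^3 + (19/4)x^2 - (77/4)x + 65/12
S_{-1} f = (3/4)x^5 - (3/2)x^4 - (5/3)x^3 - 3x^2
θ S_{-1} f = (15/4)x^5 - 6x^4 - 5x^3 - 6x^2
θ f = -(15/4)x^5 - 6x^4 + 5x^3 - 6x^2
S_{-1} θ f = (15/4)x^5 - 6x^4 - 5x^3 - 6x^2
[θ, S_{-1}] f = 0
((S_{3/2} + ∇ + D) + [θ, S_{-1}]) f = -(729/128)x^5 - (483/32)x^4 + (9/8)x^3 + (19/4)x^2 - (77/4)x + 65/12

g(x) = -(729/128)x^5 - (483/32)x^4 + (9/8)x^3 + (19/4)x^2 - (77/4)x + 65/12


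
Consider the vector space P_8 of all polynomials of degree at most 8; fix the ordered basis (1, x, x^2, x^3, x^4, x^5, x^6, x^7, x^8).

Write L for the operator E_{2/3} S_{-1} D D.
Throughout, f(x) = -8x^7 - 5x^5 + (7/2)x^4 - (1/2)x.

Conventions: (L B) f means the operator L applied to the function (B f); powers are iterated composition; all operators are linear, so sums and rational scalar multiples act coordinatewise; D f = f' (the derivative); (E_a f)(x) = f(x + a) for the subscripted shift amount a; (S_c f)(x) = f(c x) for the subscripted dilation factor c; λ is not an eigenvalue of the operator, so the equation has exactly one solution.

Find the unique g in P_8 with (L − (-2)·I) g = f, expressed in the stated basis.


write g with unknown coordinates in the stated basis and equate coefficients in (L − (-2)·I) g = f
solving from the highest basis element down gives g = -4x^7 - (173/2)x^5 - (1113/4)x^4 - (3715/3)x^3 - (5569/18)x^2 - (294359/108)x - 274207/162
check: L g = 168x^5 + 560x^4 + (7430/3)x^3 + (5569/9)x^2 + (147166/27)x + 274207/81
so L g − (-2)·g = -8x^7 - 5x^5 + (7/2)x^4 - (1/2)x = f ✓

the result is g(x) = -4x^7 - (173/2)x^5 - (1113/4)x^4 - (3715/3)x^3 - (5569/18)x^2 - (294359/108)x - 274207/162


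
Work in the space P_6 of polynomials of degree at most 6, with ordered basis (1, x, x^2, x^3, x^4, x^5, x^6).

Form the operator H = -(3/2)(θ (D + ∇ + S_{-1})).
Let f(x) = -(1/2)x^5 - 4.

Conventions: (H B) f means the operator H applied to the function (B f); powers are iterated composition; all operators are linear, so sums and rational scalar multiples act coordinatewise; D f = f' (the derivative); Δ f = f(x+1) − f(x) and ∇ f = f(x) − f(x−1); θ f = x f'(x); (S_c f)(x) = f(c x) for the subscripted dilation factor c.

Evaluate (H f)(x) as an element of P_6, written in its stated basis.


D f = -(5/2)x^4
∇ f = -(5/2)x^4 + 5x^3 - 5x^2 + (5/2)x - 1/2
S_{-1} f = (1/2)x^5 - 4
(D + ∇ + S_{-1}) f = (1/2)x^5 - 5x^4 + 5x^3 - 5x^2 + (5/2)x - 9/2
θ (D + ∇ + S_{-1}) f = (5/2)x^5 - 20x^4 + 15x^3 - 10x^2 + (5/2)x
(-(3/2)(θ (D + ∇ + S_{-1}))) f = -(15/4)x^5 + 30x^4 - (45/2)x^3 + 15x^2 - (15/4)x

the result is g(x) = -(15/4)x^5 + 30x^4 - (45/2)x^3 + 15x^2 - (15/4)x


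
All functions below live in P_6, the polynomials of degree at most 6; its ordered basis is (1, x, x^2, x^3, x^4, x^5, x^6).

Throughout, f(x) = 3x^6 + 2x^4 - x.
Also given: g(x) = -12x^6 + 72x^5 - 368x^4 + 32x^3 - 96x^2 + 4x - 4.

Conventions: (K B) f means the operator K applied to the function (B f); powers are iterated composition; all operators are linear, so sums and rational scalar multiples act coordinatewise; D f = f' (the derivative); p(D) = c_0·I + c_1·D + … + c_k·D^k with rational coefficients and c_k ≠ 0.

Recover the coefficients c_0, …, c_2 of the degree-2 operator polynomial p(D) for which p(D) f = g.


D^0 f = 3x^6 + 2x^4 - x
D^1 f = 18x^5 + 8x^3 - 1
D^2 f = 90x^4 + 24x^2
matching coefficients of g against c_0 f + c_1 Df + … from the top degree down determines the c_i
solution: c_0 = -4, c_1 = 4, c_2 = -4

p(D) = -4·I + 4·D − 4·D^2, i.e. c_0 = -4, c_1 = 4, c_2 = -4


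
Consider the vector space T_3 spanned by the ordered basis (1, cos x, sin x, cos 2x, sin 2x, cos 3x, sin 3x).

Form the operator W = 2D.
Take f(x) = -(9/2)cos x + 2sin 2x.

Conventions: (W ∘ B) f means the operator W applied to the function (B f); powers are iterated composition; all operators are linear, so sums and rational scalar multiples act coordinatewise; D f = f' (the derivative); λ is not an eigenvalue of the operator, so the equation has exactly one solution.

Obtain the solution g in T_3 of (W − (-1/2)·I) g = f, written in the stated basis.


the result is g(x) = -(9/17)cos x - (36/17)sin x - (32/65)cos 2x + (4/65)sin 2x

write g with unknown coordinates in the stated basis and equate coefficients in (W − (-1/2)·I) g = f
solving from the highest basis element down gives g = -(9/17)cos x - (36/17)sin x - (32/65)cos 2x + (4/65)sin 2x
check: W g = -(72/17)cos x + (18/17)sin x + (16/65)cos 2x + (128/65)sin 2x
so W g − (-1/2)·g = -(9/2)cos x + 2sin 2x = f ✓


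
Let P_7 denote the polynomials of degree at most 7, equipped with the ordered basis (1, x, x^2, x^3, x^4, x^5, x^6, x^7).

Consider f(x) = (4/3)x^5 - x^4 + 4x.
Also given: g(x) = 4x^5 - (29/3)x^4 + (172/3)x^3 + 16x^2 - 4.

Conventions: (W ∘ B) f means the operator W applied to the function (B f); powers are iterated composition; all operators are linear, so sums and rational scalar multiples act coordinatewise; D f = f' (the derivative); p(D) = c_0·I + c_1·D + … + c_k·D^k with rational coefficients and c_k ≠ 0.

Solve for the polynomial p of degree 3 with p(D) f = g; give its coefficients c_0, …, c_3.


D^0 f = (4/3)x^5 - x^4 + 4x
D^1 f = (20/3)x^4 - 4x^3 + 4
D^2 f = (80/3)x^3 - 12x^2
D^3 f = 80x^2 - 24x
matching coefficients of g against c_0 f + c_1 Df + … from the top degree down determines the c_i
solution: c_0 = 3, c_1 = -1, c_2 = 2, c_3 = 1/2

p(D) = 3·I − D + 2·D^2 + (1/2)·D^3, i.e. c_0 = 3, c_1 = -1, c_2 = 2, c_3 = 1/2


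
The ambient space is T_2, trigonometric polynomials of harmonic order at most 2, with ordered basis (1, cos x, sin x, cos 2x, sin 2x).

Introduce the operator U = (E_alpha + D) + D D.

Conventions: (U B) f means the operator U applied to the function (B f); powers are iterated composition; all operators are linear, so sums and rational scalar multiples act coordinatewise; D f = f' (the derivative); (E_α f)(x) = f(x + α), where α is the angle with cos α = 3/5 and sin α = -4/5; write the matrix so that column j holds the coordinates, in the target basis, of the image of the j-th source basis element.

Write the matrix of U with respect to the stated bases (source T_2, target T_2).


image of 1: 1
image of cos x: -(2/5)cos x - (1/5)sin x
image of sin x: (1/5)cos x - (2/5)sin x
image of cos 2x: -(107/25)cos 2x - (26/25)sin 2x
image of sin 2x: (26/25)cos 2x - (107/25)sin 2x
each image's coordinates form column j of the matrix

the matrix is [[1, 0, 0, 0, 0]; [0, -2/5, 1/5, 0, 0]; [0, -1/5, -2/5, 0, 0]; [0, 0, 0, -107/25, 26/25]; [0, 0, 0, -26/25, -107/25]] (rows listed top to bottom)


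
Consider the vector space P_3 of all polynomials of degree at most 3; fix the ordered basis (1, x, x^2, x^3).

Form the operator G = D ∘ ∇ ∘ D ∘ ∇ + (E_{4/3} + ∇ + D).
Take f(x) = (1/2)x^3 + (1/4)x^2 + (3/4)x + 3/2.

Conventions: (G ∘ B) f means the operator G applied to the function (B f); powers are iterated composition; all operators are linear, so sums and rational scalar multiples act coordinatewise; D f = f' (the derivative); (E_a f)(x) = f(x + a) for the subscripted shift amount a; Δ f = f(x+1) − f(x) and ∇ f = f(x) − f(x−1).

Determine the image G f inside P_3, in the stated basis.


∇ f = (3/2)x^2 - x + 1
D ∇ f = 3x - 1
∇ (D ∘ ∇) f = 3
D ∇ (D ∘ ∇) f = 0
E_{4/3} f = (1/2)x^3 + (9/4)x^2 + (49/12)x + 223/54
∇ f = (3/2)x^2 - x + 1
D f = (3/2)x^2 + (1/2)x + 3/4
(E_{4/3} + ∇ + D) f = (1/2)x^3 + (21/4)x^2 + (43/12)x + 635/108
(D ∘ ∇ ∘ D ∘ ∇ + (E_{4/3} + ∇ + D)) f = (1/2)x^3 + (21/4)x^2 + (43/12)x + 635/108

the image equals g(x) = (1/2)x^3 + (21/4)x^2 + (43/12)x + 635/108


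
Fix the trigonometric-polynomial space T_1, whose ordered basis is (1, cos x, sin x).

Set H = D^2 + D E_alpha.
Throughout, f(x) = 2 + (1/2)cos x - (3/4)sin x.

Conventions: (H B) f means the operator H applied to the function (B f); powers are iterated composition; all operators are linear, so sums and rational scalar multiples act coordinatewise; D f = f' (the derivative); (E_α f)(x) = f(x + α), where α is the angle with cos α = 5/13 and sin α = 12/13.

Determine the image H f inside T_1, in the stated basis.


D f = -(3/4)cos x - (1/2)sin x
D D f = -(1/2)cos x + (3/4)sin x
E_alpha f = 2 - (1/2)cos x - (3/4)sin x
D E_alpha f = -(3/4)cos x + (1/2)sin x
(D^2 + D E_alpha) f = -(5/4)cos x + (5/4)sin x

the image equals g(x) = -(5/4)cos x + (5/4)sin x


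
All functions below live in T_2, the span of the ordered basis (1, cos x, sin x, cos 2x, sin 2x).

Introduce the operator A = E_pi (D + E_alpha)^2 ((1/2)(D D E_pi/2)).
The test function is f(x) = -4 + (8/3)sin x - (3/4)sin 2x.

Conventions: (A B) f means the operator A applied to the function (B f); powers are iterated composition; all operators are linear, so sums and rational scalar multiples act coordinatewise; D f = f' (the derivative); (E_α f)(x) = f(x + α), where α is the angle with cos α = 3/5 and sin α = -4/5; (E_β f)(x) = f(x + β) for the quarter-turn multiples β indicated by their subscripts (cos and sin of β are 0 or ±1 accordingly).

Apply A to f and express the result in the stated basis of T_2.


the result is g(x) = (32/75)cos x - (8/25)sin x + (546/625)cos 2x + (1881/1250)sin 2x

E_pi/2 f = -4 + (8/3)cos x + (3/4)sin 2x
D E_pi/2 f = -(8/3)sin x + (3/2)cos 2x
D D E_pi/2 f = -(8/3)cos x - 3sin 2x
((1/2)(D D E_pi/2)) f = -(4/3)cos x - (3/2)sin 2x
D ((1/2)(D D E_pi/2)) f = (4/3)sin x - 3cos 2x
E_alpha ((1/2)(D D E_pi/2)) f = -(4/5)cos x - (16/15)sin x + (36/25)cos 2x + (21/50)sin 2x
(D + E_alpha) ((1/2)(D D E_pi/2)) f = -(4/5)cos x + (4/15)sin x - (39/25)cos 2x + (21/50)sin 2x
D (D + E_alpha) ((1/2)(D D E_pi/2)) f = (4/15)cos x + (4/5)sin x + (21/25)cos 2x + (78/25)sin 2x
E_alpha (D + E_alpha) ((1/2)(D D E_pi/2)) f = -(52/75)cos x - (12/25)sin x + (21/625)cos 2x - (2019/1250)sin 2x
(D + E_alpha) (D + E_alpha) ((1/2)(D D E_pi/2)) f = -(32/75)cos x + (8/25)sin x + (546/625)cos 2x + (1881/1250)sin 2x
E_pi (D + E_alpha)^2 ((1/2)(D D E_pi/2)) f = (32/75)cos x - (8/25)sin x + (546/625)cos 2x + (1881/1250)sin 2x


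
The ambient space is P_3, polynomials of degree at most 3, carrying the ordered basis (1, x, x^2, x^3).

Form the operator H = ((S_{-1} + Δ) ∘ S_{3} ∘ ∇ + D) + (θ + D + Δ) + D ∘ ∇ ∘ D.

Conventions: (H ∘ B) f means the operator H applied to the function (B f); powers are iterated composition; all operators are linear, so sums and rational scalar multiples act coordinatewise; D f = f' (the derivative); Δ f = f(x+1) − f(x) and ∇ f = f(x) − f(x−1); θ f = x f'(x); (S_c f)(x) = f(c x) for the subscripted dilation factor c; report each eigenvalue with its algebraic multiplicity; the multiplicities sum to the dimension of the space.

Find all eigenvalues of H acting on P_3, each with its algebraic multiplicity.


image of 1: 0
image of x: x + 4
image of x^2: 2x^2 + 6
image of x^3: 3x^3 + 36x^2 + 66x + 26
the matrix is upper triangular; its diagonal is (0, 1, 2, 3)
for a triangular matrix the eigenvalues are the diagonal entries, with algebraic multiplicity their repetition count

λ = 0 (multiplicity 1), λ = 1 (multiplicity 1), λ = 2 (multiplicity 1), λ = 3 (multiplicity 1)


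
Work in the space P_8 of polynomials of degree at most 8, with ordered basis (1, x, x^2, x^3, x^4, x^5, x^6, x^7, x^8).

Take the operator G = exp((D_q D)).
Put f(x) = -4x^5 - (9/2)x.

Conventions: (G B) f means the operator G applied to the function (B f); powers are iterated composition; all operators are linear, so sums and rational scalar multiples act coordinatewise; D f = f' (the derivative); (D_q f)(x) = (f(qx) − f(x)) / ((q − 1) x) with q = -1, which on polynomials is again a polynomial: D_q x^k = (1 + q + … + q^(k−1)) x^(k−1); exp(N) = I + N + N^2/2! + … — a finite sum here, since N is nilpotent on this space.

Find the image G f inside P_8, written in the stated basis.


g(x) = -4x^5 - (9/2)x

the series for exp((D_q D)) f terminates at order 0
exp((D_q D)) f = -4x^5 - (9/2)x


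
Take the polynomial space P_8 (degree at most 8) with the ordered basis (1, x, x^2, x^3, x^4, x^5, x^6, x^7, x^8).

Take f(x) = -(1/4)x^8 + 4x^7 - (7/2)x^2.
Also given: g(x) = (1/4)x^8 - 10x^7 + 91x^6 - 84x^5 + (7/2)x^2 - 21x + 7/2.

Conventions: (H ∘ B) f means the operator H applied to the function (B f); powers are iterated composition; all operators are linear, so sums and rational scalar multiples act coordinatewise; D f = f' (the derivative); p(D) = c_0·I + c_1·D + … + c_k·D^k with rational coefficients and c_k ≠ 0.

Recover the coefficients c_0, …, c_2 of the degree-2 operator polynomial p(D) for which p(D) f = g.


p(D) = -I + 3·D − (1/2)·D^2, i.e. c_0 = -1, c_1 = 3, c_2 = -1/2

D^0 f = -(1/4)x^8 + 4x^7 - (7/2)x^2
D^1 f = -2x^7 + 28x^6 - 7x
D^2 f = -14x^6 + 168x^5 - 7
matching coefficients of g against c_0 f + c_1 Df + … from the top degree down determines the c_i
solution: c_0 = -1, c_1 = 3, c_2 = -1/2


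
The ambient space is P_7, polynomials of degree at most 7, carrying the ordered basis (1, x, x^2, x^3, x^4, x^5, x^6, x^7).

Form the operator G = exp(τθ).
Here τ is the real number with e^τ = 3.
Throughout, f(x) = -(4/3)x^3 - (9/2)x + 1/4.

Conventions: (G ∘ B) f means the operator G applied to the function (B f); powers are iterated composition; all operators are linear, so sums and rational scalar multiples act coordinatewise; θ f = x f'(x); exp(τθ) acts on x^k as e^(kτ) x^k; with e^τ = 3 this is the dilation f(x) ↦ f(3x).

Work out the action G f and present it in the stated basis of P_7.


exp(τθ) x^k = e^(kτ) x^k; with e^τ = 3 this sends x^k to 3^k x^k
x ↦ 3 x
x^3 ↦ 27 x^3
applying this coordinatewise to f: exp(τθ) f = -36x^3 - (27/2)x + 1/4

the result is g(x) = -36x^3 - (27/2)x + 1/4


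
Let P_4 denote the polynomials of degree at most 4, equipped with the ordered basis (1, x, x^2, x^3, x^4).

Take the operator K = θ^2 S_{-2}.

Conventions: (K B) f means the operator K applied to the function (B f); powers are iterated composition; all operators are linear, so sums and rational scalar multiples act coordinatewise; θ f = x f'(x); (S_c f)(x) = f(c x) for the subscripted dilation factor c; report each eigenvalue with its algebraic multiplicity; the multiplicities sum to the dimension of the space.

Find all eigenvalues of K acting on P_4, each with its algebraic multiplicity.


λ = -72 (multiplicity 1), λ = -2 (multiplicity 1), λ = 0 (multiplicity 1), λ = 16 (multiplicity 1), λ = 256 (multiplicity 1)

image of 1: 0
image of x: -2x
image of x^2: 16x^2
image of x^3: -72x^3
image of x^4: 256x^4
the matrix is upper triangular; its diagonal is (0, -2, 16, -72, 256)
for a triangular matrix the eigenvalues are the diagonal entries, with algebraic multiplicity their repetition count


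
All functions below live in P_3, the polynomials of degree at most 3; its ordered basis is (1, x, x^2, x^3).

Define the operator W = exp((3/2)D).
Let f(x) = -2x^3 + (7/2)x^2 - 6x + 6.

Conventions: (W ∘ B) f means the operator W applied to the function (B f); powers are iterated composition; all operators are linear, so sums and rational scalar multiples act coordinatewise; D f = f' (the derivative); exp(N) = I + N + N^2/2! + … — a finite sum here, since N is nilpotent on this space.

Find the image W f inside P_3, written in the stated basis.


order-1 term: -9x^2 + (21/2)x - 9
order-2 term: -(27/2)x + 63/8
order-3 term: -27/4
the series for exp((3/2)D) f terminates at order 3
exp((3/2)D) f = -2x^3 - (11/2)x^2 - 9x - 15/8

the result is g(x) = -2x^3 - (11/2)x^2 - 9x - 15/8


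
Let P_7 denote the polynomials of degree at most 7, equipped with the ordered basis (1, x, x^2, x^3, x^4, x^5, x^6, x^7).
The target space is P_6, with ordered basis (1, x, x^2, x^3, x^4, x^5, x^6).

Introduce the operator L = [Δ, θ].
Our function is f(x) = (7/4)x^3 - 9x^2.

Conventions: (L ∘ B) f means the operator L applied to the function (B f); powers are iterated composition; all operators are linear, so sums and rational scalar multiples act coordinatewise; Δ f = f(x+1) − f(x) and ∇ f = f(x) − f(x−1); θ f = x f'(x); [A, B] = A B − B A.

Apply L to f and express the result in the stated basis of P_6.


θ f = (21/4)x^3 - 18x^2
Δ θ f = (63/4)x^2 - (81/4)x - 51/4
Δ f = (21/4)x^2 - (51/4)x - 29/4
θ Δ f = (21/2)x^2 - (51/4)x
[Δ, θ] f = (21/4)x^2 - (15/2)x - 51/4

g(x) = (21/4)x^2 - (15/2)x - 51/4


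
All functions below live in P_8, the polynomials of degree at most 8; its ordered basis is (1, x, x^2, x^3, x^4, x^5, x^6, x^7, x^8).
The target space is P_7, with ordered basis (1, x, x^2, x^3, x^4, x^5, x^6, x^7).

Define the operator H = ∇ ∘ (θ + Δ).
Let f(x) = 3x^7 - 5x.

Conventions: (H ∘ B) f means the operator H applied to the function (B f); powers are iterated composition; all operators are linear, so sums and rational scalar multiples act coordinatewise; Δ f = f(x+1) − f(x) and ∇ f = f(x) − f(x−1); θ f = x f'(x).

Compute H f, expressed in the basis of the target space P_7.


θ f = 21x^7 - 5x
Δ f = 21x^6 + 63x^5 + 105x^4 + 105x^3 + 63x^2 + 21x - 2
(θ + Δ) f = 21x^7 + 21x^6 + 63x^5 + 105x^4 + 105x^3 + 63x^2 + 16x - 2
∇ (θ + Δ) f = 147x^6 - 315x^5 + 735x^4 - 525x^3 + 441x^2 - 105x + 16

the image equals g(x) = 147x^6 - 315x^5 + 735x^4 - 525x^3 + 441x^2 - 105x + 16


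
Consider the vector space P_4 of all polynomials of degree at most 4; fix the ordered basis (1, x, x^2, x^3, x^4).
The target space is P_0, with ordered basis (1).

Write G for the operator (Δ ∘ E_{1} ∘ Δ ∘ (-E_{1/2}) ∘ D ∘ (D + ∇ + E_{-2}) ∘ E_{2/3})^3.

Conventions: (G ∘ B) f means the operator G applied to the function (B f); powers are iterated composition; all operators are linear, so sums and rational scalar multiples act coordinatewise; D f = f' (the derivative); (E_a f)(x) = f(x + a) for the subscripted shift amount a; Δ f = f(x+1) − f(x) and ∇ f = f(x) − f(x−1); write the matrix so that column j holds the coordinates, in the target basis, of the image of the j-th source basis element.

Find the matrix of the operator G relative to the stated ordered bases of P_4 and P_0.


the matrix is [[0, 0, 0, 0, 0]] (rows listed top to bottom)

image of 1: 0
image of x: 0
image of x^2: 0
image of x^3: 0
image of x^4: 0
each image's coordinates form column j of the matrix


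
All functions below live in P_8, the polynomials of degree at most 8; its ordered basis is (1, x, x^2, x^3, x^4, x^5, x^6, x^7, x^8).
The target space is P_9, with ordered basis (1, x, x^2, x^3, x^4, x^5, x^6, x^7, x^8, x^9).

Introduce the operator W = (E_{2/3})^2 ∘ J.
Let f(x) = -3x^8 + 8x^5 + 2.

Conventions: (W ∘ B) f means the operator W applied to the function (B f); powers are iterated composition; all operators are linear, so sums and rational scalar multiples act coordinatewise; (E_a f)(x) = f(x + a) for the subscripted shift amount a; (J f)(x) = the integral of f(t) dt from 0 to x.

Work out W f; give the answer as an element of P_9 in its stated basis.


the image equals g(x) = -(1/3)x^9 - 4x^8 - (64/3)x^7 - (1756/27)x^6 - (3296/27)x^5 - (11456/81)x^4 - (68608/729)x^3 - (19456/729)x^2 + (12566/2187)x + 337688/59049

J f = -(1/3)x^9 + (4/3)x^6 + 2x
E_{2/3} J f = -(1/3)x^9 - 2x^8 - (16/3)x^7 - (188/27)x^6 - (80/27)x^5 + (272/81)x^4 + (3968/729)x^3 + (2368/729)x^2 + (6422/2187)x + 85132/59049
E_{2/3} E_{2/3} J f = -(1/3)x^9 - 4x^8 - (64/3)x^7 - (1756/27)x^6 - (3296/27)x^5 - (11456/81)x^4 - (68608/729)x^3 - (19456/729)x^2 + (12566/2187)x + 337688/59049


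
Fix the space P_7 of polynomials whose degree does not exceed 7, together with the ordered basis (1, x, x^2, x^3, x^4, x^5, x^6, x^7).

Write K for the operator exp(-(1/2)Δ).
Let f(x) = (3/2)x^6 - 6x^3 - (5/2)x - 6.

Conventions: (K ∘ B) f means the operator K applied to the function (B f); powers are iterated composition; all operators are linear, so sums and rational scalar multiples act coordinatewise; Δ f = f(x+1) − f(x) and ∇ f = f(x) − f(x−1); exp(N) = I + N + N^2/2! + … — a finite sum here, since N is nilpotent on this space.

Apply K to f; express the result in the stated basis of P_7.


order-1 term: -(9/2)x^5 - (45/4)x^4 - 15x^3 - (9/4)x^2 + (9/2)x + 7/2
order-2 term: (45/8)x^4 + (45/2)x^3 + (315/8)x^2 + (117/4)x + 57/8
order-3 term: -(15/4)x^3 - (135/8)x^2 - (225/8)x - 129/8
order-4 term: (45/32)x^2 + (45/8)x + 195/32
order-5 term: -(9/32)x - 45/64
order-6 term: 3/128
the series for exp(-(1/2)Δ) f terminates at order 6
exp(-(1/2)Δ) f = (3/2)x^6 - (9/2)x^5 - (45/8)x^4 - (9/4)x^3 + (693/32)x^2 + (271/32)x - 779/128

g(x) = (3/2)x^6 - (9/2)x^5 - (45/8)x^4 - (9/4)x^3 + (693/32)x^2 + (271/32)x - 779/128


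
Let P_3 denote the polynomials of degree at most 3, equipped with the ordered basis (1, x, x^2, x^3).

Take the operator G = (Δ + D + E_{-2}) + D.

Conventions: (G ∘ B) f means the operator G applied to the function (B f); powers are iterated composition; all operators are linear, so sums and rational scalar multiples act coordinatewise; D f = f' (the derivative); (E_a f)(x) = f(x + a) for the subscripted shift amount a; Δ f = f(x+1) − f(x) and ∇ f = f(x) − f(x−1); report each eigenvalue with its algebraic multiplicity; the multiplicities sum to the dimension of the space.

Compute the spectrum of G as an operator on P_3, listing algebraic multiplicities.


λ = 1 (multiplicity 4)

image of 1: 1
image of x: x + 1
image of x^2: x^2 + 2x + 5
image of x^3: x^3 + 3x^2 + 15x - 7
the matrix is upper triangular; its diagonal is (1, 1, 1, 1)
for a triangular matrix the eigenvalues are the diagonal entries, with algebraic multiplicity their repetition count


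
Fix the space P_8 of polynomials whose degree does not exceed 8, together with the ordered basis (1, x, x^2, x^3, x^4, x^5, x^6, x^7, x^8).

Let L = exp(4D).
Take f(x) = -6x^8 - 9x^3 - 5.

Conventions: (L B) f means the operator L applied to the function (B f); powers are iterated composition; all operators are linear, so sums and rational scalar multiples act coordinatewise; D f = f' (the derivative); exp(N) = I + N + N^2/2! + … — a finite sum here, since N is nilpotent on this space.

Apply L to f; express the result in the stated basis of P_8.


the image equals g(x) = -6x^8 - 192x^7 - 2688x^6 - 21504x^5 - 107520x^4 - 344073x^3 - 688236x^2 - 786864x - 393797

order-1 term: -192x^7 - 108x^2
order-2 term: -2688x^6 - 432x
order-3 term: -21504x^5 - 576
order-4 term: -107520x^4
order-5 term: -344064x^3
order-6 term: -688128x^2
order-7 term: -786432x
order-8 term: -393216
the series for exp(4D) f terminates at order 8
exp(4D) f = -6x^8 - 192x^7 - 2688x^6 - 21504x^5 - 107520x^4 - 344073x^3 - 688236x^2 - 786864x - 393797
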